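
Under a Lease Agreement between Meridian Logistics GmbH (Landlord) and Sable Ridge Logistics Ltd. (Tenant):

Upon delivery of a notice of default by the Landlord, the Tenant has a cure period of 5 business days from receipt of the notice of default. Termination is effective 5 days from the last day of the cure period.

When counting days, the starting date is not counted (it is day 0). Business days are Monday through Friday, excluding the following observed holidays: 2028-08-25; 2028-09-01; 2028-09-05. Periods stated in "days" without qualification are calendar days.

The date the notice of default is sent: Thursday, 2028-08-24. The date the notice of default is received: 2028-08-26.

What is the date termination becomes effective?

2028-09-09

The last day of the cure period: 5 business days after Saturday, 2028-08-26, skipping weekends and the listed holiday on Sep 1 — Aug 28, Aug 29, Aug 30, Aug 31, Sep 4 — lands on Monday, 2028-09-04.
The date termination becomes effective: 5 calendar days after 2028-09-04 is 2028-09-09.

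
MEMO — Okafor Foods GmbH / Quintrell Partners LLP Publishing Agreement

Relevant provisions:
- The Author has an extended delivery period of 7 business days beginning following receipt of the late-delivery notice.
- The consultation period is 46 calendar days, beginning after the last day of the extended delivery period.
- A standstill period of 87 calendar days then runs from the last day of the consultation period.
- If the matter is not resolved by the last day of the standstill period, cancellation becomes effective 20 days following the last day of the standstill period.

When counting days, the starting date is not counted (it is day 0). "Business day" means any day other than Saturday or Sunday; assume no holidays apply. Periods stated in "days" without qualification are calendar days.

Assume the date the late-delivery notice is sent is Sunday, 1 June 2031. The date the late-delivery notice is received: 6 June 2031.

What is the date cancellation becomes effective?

The last day of the extended delivery period: 7 business days after Friday, 6 June 2031, skipping weekends — Jun 9, Jun 10, Jun 11, Jun 12, Jun 13, Jun 16, Jun 17 — lands on Tuesday, 17 June 2031.
The last day of the consultation period: 17 June 2031 + 46 days = 2 August 2031.
The last day of the standstill period: 2 August 2031 + 87 days = 28 October 2031.
The date cancellation becomes effective: 20 calendar days after 28 October 2031 is 17 November 2031.

17 November 2031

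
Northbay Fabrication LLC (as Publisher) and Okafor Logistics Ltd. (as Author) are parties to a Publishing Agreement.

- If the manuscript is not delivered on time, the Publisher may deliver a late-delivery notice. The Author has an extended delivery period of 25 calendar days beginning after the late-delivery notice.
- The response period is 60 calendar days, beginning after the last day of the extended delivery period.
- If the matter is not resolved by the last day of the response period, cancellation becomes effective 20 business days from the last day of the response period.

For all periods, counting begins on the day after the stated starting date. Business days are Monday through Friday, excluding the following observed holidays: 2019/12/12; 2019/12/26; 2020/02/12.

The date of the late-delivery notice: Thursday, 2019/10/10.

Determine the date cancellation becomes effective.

Adding 25 calendar days to 2019/10/10 gives 2019/11/04, which is the last day of the extended delivery period.
The last day of the response period: 2019/11/04 + 60 days = 2020/01/03.
The date cancellation becomes effective: counting 20 business days from Friday, 2020/01/03 (Jan 6, Jan 7, Jan 8, Jan 9, …, Jan 29, Jan 30, Jan 31, skipping weekends) reaches Friday, 2020/01/31.

2020/01/31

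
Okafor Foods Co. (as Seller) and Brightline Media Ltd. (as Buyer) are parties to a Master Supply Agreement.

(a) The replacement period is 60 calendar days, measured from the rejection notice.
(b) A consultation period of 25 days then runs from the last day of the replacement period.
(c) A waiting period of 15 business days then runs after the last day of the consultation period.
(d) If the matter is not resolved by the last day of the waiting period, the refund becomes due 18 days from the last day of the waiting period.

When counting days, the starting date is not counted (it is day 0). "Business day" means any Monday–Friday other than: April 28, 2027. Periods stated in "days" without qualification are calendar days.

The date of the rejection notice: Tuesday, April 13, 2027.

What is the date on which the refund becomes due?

August 15, 2027

The last day of the replacement period: April 13, 2027 + 60 days = June 12, 2027.
Adding 25 calendar days to June 12, 2027 gives July 7, 2027, which is the last day of the consultation period.
The last day of the waiting period: counting 15 business days from Wednesday, July 7, 2027 (Jul 8, Jul 9, Jul 12, Jul 13, …, Jul 26, Jul 27, Jul 28, skipping weekends) reaches Wednesday, July 28, 2027.
The date on which the refund becomes due: July 28, 2027 + 18 days = August 15, 2027.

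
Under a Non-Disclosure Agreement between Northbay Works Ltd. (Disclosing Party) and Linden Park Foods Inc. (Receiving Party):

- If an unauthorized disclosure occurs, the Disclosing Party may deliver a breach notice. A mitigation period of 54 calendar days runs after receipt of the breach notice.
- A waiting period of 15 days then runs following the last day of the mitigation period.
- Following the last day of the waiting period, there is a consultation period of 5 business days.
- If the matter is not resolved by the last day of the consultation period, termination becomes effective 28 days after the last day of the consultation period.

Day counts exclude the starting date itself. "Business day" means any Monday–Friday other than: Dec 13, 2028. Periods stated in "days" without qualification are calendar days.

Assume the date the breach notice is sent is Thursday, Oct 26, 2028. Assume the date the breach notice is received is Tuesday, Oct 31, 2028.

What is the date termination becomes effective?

The last day of the mitigation period: Oct 31, 2028 + 54 days = Dec 24, 2028.
The last day of the waiting period: 15 calendar days after Dec 24, 2028 is Jan 8, 2029.
From Monday, Jan 8, 2029, 5 business days (Jan 9, Jan 10, Jan 11, Jan 12, Jan 15, skipping weekends) brings us to Monday, Jan 15, 2029, which is the last day of the consultation period.
Adding 28 calendar days to Jan 15, 2029 gives Feb 12, 2029, which is the date termination becomes effective.

Feb 12, 2029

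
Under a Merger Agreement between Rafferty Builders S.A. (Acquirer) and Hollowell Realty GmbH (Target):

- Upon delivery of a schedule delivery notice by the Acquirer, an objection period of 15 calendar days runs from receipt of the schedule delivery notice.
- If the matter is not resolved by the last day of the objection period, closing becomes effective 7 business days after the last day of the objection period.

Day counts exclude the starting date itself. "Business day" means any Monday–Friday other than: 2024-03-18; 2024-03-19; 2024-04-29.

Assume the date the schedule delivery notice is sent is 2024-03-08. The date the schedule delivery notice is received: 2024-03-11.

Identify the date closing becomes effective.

2024-04-04

The last day of the objection period: 15 calendar days after 2024-03-11 is 2024-03-26.
The date closing becomes effective: counting 7 business days from Tuesday, 2024-03-26 (Mar 27, Mar 28, Mar 29, Apr 1, Apr 2, Apr 3, Apr 4, skipping weekends) reaches Thursday, 2024-04-04.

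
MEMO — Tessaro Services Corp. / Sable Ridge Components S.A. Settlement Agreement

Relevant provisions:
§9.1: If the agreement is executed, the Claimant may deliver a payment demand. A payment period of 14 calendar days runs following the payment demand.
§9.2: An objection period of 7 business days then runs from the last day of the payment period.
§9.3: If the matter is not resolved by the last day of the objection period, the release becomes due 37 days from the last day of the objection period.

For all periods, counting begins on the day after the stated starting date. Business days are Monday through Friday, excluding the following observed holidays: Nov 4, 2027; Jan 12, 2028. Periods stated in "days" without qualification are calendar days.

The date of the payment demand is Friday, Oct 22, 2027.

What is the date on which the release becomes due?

Dec 23, 2027

The last day of the payment period: 14 calendar days after Oct 22, 2027 is Nov 5, 2027.
From Friday, Nov 5, 2027, 7 business days (Nov 8, Nov 9, Nov 10, Nov 11, Nov 12, Nov 15, Nov 16, skipping weekends) brings us to Tuesday, Nov 16, 2027, which is the last day of the objection period.
The date on which the release becomes due: Nov 16, 2027 + 37 days = Dec 23, 2027.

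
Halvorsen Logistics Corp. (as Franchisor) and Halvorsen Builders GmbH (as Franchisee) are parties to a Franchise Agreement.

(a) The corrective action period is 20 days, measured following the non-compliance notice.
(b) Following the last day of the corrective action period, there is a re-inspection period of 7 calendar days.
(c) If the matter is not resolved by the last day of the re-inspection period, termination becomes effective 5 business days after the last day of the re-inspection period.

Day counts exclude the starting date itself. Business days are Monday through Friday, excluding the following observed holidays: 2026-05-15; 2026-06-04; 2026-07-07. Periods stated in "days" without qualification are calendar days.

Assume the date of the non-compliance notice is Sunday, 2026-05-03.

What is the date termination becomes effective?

The last day of the corrective action period: 2026-05-03 + 20 days = 2026-05-23.
The last day of the re-inspection period: 7 calendar days after 2026-05-23 is 2026-05-30.
The date termination becomes effective: counting 5 business days from Saturday, 2026-05-30 (Jun 1, Jun 2, Jun 3, Jun 5, Jun 8, skipping weekends and the listed holiday on Jun 4) reaches Monday, 2026-06-08.

2026-06-08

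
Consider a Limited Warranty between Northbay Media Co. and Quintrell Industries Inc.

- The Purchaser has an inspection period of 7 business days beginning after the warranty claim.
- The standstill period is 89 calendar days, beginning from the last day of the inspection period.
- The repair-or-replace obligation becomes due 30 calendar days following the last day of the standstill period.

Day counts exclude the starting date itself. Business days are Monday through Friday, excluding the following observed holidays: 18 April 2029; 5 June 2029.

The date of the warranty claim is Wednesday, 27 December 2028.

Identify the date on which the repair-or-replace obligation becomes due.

4 May 2029

From Wednesday, 27 December 2028, 7 business days (Dec 28, Dec 29, Jan 1, Jan 2, Jan 3, Jan 4, Jan 5, skipping weekends) brings us to Friday, 5 January 2029, which is the last day of the inspection period.
The last day of the standstill period: 89 calendar days after 5 January 2029 is 4 April 2029.
The date on which the repair-or-replace obligation becomes due: 30 calendar days after 4 April 2029 is 4 May 2029.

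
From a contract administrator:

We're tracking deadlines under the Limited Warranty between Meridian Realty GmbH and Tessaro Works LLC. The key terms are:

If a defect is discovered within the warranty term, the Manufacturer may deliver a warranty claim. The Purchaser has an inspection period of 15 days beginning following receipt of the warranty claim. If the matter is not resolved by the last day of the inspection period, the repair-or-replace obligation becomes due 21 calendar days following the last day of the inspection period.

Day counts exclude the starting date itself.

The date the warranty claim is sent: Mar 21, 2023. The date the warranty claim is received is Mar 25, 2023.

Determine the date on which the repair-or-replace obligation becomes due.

Apr 30, 2023

The last day of the inspection period: 15 calendar days after Mar 25, 2023 is Apr 9, 2023.
The date on which the repair-or-replace obligation becomes due: 21 calendar days after Apr 9, 2023 is Apr 30, 2023.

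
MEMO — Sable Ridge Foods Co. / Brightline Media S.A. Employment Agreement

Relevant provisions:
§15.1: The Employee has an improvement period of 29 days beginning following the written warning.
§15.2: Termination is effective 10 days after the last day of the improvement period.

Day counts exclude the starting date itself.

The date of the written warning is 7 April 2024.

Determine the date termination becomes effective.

16 May 2024

The last day of the improvement period: 7 April 2024 + 29 days = 6 May 2024.
Adding 10 calendar days to 6 May 2024 gives 16 May 2024, which is the date termination becomes effective.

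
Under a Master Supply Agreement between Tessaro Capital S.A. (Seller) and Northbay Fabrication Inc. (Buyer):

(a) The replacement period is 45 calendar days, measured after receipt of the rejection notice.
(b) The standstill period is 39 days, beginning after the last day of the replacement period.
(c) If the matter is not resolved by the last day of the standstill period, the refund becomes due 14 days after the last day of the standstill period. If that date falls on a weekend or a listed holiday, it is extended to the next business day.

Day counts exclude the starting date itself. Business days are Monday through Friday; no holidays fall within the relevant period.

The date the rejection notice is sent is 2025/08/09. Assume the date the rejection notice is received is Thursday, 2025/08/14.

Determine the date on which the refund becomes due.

2025/11/20

The last day of the replacement period: 45 calendar days after 2025/08/14 is 2025/09/28.
Adding 39 calendar days to 2025/09/28 gives 2025/11/06, which is the last day of the standstill period.
The date on which the refund becomes due: 2025/11/06 + 14 days = 2025/11/20. 2025/11/20 is a Thursday, so no roll-forward applies.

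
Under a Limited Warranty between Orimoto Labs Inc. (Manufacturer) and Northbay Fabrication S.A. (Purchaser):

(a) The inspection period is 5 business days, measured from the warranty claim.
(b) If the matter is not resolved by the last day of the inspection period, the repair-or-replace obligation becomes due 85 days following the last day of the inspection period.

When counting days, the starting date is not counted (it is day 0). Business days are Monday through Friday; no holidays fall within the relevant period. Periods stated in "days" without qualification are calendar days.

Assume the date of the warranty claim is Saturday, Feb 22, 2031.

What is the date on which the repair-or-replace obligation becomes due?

From Saturday, Feb 22, 2031, 5 business days (Feb 24, Feb 25, Feb 26, Feb 27, Feb 28, skipping weekends) brings us to Friday, Feb 28, 2031, which is the last day of the inspection period.
Adding 85 calendar days to Feb 28, 2031 gives May 24, 2031, which is the date on which the repair-or-replace obligation becomes due.

May 24, 2031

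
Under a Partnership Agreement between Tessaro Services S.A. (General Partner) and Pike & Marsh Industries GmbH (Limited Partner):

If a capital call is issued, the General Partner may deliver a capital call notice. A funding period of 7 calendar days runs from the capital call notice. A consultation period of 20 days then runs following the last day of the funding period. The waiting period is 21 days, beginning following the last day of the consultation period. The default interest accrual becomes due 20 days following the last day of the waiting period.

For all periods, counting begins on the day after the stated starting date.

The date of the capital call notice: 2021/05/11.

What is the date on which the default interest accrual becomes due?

2021/07/18

Adding 7 calendar days to 2021/05/11 gives 2021/05/18, which is the last day of the funding period.
The last day of the consultation period: 20 calendar days after 2021/05/18 is 2021/06/07.
The last day of the waiting period: 21 calendar days after 2021/06/07 is 2021/06/28.
The date on which the default interest accrual becomes due: 2021/06/28 + 20 days = 2021/07/18.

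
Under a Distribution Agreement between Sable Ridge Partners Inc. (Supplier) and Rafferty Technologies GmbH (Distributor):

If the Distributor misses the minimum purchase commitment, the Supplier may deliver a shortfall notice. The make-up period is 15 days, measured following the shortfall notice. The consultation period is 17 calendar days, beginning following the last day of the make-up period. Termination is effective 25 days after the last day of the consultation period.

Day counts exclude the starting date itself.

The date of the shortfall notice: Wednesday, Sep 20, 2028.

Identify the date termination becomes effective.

Adding 15 calendar days to Sep 20, 2028 gives Oct 5, 2028, which is the last day of the make-up period.
Adding 17 calendar days to Oct 5, 2028 gives Oct 22, 2028, which is the last day of the consultation period.
The date termination becomes effective: Oct 22, 2028 + 25 days = Nov 16, 2028.

Nov 16, 2028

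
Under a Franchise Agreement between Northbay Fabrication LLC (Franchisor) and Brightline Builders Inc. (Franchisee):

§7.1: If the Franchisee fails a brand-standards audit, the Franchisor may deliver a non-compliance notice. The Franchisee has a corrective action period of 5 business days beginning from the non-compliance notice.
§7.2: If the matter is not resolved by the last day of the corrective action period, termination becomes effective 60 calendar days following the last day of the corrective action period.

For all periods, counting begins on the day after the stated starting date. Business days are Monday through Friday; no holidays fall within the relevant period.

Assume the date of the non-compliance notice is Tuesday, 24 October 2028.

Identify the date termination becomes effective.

From Tuesday, 24 October 2028, 5 business days (Oct 25, Oct 26, Oct 27, Oct 30, Oct 31, skipping weekends) brings us to Tuesday, 31 October 2028, which is the last day of the corrective action period.
The date termination becomes effective: 31 October 2028 + 60 days = 30 December 2028.

30 December 2028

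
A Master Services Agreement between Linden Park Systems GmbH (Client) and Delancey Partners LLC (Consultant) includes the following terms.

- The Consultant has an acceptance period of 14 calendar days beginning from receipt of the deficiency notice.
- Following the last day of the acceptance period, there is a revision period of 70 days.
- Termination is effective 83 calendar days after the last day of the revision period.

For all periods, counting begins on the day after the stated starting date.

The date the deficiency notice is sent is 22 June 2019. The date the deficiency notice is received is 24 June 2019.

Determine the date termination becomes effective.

8 December 2019

The last day of the acceptance period: 14 calendar days after 24 June 2019 is 8 July 2019.
The last day of the revision period: 8 July 2019 + 70 days = 16 September 2019.
Adding 83 calendar days to 16 September 2019 gives 8 December 2019, which is the date termination becomes effective.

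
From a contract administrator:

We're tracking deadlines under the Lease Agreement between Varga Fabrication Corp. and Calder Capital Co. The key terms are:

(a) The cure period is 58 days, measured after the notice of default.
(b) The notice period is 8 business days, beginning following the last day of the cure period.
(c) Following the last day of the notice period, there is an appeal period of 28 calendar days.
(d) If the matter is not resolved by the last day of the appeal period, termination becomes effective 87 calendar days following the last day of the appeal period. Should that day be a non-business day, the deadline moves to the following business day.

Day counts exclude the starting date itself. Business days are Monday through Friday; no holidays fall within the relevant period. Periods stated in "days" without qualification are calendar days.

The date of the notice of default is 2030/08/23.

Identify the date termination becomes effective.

The last day of the cure period: 2030/08/23 + 58 days = 2030/10/20.
The last day of the notice period: counting 8 business days from Sunday, 2030/10/20 (Oct 21, Oct 22, Oct 23, Oct 24, Oct 25, Oct 28, Oct 29, Oct 30, skipping weekends) reaches Wednesday, 2030/10/30.
Adding 28 calendar days to 2030/10/30 gives 2030/11/27, which is the last day of the appeal period.
The date termination becomes effective: 87 calendar days after 2030/11/27 is 2031/02/22. That falls on a Saturday, so it rolls to the next business day, Monday, 2031/02/24.

2031/02/24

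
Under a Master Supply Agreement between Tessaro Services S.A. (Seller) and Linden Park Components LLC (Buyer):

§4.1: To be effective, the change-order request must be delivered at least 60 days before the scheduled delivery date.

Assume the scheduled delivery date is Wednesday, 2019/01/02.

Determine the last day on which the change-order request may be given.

2019/01/02 minus 60 days is 2018/11/03.

2018/11/03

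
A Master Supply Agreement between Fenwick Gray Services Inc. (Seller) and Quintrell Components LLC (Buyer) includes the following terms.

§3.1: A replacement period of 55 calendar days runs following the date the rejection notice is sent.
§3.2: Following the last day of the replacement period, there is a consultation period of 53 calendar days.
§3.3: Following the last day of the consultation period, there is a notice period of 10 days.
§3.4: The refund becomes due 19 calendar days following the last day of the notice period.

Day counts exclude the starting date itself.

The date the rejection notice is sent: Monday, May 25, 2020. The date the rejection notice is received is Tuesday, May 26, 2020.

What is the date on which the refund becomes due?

Oct 9, 2020

The last day of the replacement period: May 25, 2020 + 55 days = Jul 19, 2020.
The last day of the consultation period: Jul 19, 2020 + 53 days = Sep 10, 2020.
The last day of the notice period: 10 calendar days after Sep 10, 2020 is Sep 20, 2020.
The date on which the refund becomes due: 19 calendar days after Sep 20, 2020 is Oct 9, 2020.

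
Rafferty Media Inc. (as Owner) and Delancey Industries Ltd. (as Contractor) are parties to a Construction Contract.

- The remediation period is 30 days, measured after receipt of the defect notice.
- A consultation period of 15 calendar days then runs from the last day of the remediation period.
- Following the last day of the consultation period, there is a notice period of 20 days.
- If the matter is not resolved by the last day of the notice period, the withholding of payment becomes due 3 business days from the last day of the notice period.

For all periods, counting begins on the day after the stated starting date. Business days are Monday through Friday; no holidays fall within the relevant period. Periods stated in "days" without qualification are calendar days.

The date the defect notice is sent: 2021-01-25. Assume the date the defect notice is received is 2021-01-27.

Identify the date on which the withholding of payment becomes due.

2021-04-07

Adding 30 calendar days to 2021-01-27 gives 2021-02-26, which is the last day of the remediation period.
The last day of the consultation period: 15 calendar days after 2021-02-26 is 2021-03-13.
Adding 20 calendar days to 2021-03-13 gives 2021-04-02, which is the last day of the notice period.
The date on which the withholding of payment becomes due: counting 3 business days from Friday, 2021-04-02 (Apr 5, Apr 6, Apr 7, skipping weekends) reaches Wednesday, 2021-04-07.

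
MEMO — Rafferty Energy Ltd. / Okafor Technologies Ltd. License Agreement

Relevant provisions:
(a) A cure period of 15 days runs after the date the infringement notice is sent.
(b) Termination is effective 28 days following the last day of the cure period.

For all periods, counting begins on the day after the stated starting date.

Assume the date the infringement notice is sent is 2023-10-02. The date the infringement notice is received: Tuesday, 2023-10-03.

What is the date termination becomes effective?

The last day of the cure period: 2023-10-02 + 15 days = 2023-10-17.
The date termination becomes effective: 2023-10-17 + 28 days = 2023-11-14.

2023-11-14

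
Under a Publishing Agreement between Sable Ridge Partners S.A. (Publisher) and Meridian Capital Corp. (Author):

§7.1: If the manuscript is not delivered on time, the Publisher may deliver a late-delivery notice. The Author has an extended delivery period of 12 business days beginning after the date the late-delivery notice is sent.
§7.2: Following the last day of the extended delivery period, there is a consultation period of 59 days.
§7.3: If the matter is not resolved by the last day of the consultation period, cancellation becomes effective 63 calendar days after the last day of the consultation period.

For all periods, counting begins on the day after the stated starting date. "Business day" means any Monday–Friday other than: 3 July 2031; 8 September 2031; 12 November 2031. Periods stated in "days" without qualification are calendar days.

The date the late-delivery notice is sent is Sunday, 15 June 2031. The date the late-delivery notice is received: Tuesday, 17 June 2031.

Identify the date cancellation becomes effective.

31 October 2031

From Sunday, 15 June 2031, 12 business days (Jun 16, Jun 17, Jun 18, Jun 19, …, Jun 27, Jun 30, Jul 1, skipping weekends) brings us to Tuesday, 1 July 2031, which is the last day of the extended delivery period.
Adding 59 calendar days to 1 July 2031 gives 29 August 2031, which is the last day of the consultation period.
Adding 63 calendar days to 29 August 2031 gives 31 October 2031, which is the date cancellation becomes effective.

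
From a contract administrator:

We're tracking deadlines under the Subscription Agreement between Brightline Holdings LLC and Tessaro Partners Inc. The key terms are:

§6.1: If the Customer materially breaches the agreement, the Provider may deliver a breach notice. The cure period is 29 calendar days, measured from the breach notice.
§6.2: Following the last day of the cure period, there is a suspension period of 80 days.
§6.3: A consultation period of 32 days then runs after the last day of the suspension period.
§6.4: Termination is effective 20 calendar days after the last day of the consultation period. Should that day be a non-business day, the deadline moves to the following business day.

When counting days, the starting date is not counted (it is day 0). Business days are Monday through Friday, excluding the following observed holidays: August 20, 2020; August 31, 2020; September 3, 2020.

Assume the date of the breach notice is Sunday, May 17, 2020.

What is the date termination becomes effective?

The last day of the cure period: May 17, 2020 + 29 days = June 15, 2020.
Adding 80 calendar days to June 15, 2020 gives September 3, 2020, which is the last day of the suspension period.
The last day of the consultation period: September 3, 2020 + 32 days = October 5, 2020.
The date termination becomes effective: 20 calendar days after October 5, 2020 is October 25, 2020. That falls on a Sunday, so it rolls to the next business day, Monday, October 26, 2020.

October 26, 2020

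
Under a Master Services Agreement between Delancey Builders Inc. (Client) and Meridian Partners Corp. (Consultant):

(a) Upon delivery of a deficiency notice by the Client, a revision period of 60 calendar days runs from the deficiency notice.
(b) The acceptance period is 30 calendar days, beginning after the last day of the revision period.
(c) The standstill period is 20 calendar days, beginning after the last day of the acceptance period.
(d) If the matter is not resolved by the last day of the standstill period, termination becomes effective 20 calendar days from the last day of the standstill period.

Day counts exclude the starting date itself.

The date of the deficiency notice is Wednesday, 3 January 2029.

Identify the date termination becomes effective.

13 May 2029

The last day of the revision period: 3 January 2029 + 60 days = 4 March 2029.
The last day of the acceptance period: 4 March 2029 + 30 days = 3 April 2029.
The last day of the standstill period: 20 calendar days after 3 April 2029 is 23 April 2029.
The date termination becomes effective: 23 April 2029 + 20 days = 13 May 2029.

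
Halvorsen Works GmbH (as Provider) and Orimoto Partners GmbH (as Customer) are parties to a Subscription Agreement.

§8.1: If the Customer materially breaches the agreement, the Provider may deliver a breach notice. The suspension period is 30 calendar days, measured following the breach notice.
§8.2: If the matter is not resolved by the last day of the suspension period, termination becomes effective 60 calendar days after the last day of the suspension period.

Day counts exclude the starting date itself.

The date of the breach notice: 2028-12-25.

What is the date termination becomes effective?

2029-03-25

The last day of the suspension period: 30 calendar days after 2028-12-25 is 2029-01-24.
The date termination becomes effective: 2029-01-24 + 60 days = 2029-03-25.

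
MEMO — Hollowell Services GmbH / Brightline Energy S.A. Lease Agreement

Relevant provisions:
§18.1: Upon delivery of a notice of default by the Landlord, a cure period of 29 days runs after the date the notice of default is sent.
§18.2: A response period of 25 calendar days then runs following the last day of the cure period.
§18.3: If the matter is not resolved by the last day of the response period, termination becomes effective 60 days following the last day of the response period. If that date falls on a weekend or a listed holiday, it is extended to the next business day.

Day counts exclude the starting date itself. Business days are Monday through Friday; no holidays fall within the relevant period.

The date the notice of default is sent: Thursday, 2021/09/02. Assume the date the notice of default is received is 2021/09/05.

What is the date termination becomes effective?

2021/12/27

The last day of the cure period: 29 calendar days after 2021/09/02 is 2021/10/01.
The last day of the response period: 2021/10/01 + 25 days = 2021/10/26.
Adding 60 calendar days to 2021/10/26 gives 2021/12/25, which is the date termination becomes effective. That falls on a Saturday, so it rolls to the next business day, Monday, 2021/12/27.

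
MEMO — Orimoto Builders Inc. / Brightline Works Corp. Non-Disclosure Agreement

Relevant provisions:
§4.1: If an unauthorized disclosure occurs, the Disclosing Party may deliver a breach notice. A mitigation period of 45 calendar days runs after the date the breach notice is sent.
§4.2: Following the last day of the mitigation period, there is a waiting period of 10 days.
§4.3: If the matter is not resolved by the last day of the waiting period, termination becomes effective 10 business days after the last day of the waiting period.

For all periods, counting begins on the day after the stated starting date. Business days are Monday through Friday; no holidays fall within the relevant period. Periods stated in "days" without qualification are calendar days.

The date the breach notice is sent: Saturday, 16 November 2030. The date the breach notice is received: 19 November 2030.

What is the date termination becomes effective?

The last day of the mitigation period: 45 calendar days after 16 November 2030 is 31 December 2030.
The last day of the waiting period: 31 December 2030 + 10 days = 10 January 2031.
From Friday, 10 January 2031, 10 business days (Jan 13, Jan 14, Jan 15, Jan 16, Jan 17, Jan 20, Jan 21, Jan 22, Jan 23, Jan 24, skipping weekends) brings us to Friday, 24 January 2031, which is the date termination becomes effective.

24 January 2031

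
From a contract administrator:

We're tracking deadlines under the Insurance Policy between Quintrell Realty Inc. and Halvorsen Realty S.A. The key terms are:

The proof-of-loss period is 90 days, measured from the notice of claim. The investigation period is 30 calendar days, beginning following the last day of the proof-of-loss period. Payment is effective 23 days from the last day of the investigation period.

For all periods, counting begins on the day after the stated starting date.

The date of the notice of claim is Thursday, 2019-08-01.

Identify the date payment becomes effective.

Adding 90 calendar days to 2019-08-01 gives 2019-10-30, which is the last day of the proof-of-loss period.
The last day of the investigation period: 30 calendar days after 2019-10-30 is 2019-11-29.
The date payment becomes effective: 2019-11-29 + 23 days = 2019-12-22.

2019-12-22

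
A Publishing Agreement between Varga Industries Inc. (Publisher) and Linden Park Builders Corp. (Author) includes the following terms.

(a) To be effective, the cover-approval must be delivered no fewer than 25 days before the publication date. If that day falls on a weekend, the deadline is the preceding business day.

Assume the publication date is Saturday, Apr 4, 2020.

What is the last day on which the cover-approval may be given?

Mar 10, 2020

Counting back 25 calendar days from Apr 4, 2020 gives Mar 10, 2020. That is a Tuesday, so no adjustment is needed.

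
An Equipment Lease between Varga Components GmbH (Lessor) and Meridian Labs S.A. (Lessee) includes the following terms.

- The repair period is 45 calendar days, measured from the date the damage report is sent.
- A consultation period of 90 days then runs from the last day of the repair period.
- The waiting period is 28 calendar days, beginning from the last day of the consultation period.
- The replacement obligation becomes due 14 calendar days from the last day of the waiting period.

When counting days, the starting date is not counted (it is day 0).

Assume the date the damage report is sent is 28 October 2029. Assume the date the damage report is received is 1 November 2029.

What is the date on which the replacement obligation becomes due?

The last day of the repair period: 28 October 2029 + 45 days = 12 December 2029.
The last day of the consultation period: 90 calendar days after 12 December 2029 is 12 March 2030.
Adding 28 calendar days to 12 March 2030 gives 9 April 2030, which is the last day of the waiting period.
Adding 14 calendar days to 9 April 2030 gives 23 April 2030, which is the date on which the replacement obligation becomes due.

23 April 2030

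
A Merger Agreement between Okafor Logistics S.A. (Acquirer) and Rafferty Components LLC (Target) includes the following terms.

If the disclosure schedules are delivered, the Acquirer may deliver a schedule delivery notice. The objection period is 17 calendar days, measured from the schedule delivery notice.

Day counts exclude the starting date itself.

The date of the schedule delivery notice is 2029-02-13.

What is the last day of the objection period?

2029-03-02

The last day of the objection period: 2029-02-13 + 17 days = 2029-03-02.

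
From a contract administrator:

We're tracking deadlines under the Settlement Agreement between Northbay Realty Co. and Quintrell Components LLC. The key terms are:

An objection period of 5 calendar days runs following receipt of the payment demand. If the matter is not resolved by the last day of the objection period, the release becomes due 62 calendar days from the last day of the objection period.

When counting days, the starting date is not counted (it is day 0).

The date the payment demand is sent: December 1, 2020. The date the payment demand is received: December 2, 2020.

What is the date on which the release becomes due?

The last day of the objection period: 5 calendar days after December 2, 2020 is December 7, 2020.
Adding 62 calendar days to December 7, 2020 gives February 7, 2021, which is the date on which the release becomes due.

February 7, 2021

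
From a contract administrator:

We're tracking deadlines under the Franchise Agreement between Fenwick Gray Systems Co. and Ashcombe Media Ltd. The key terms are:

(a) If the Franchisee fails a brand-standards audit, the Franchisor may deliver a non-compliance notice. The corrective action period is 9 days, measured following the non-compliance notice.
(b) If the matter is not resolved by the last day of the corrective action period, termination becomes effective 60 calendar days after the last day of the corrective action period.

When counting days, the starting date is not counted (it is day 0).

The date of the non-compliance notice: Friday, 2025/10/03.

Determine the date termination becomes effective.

The last day of the corrective action period: 2025/10/03 + 9 days = 2025/10/12.
Adding 60 calendar days to 2025/10/12 gives 2025/12/11, which is the date termination becomes effective.

2025/12/11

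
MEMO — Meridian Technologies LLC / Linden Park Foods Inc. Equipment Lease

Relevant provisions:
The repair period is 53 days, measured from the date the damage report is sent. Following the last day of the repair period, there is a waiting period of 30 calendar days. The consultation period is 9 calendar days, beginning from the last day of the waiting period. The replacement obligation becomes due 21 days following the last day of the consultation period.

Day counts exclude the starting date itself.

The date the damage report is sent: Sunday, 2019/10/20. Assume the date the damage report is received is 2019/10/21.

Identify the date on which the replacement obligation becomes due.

Adding 53 calendar days to 2019/10/20 gives 2019/12/12, which is the last day of the repair period.
The last day of the waiting period: 30 calendar days after 2019/12/12 is 2020/01/11.
The last day of the consultation period: 9 calendar days after 2020/01/11 is 2020/01/20.
The date on which the replacement obligation becomes due: 2020/01/20 + 21 days = 2020/02/10.

2020/02/10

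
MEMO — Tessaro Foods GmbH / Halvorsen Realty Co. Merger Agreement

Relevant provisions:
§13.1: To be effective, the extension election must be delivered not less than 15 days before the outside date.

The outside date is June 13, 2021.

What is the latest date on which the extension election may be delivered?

May 29, 2021

Counting back 15 calendar days from June 13, 2021 gives May 29, 2021.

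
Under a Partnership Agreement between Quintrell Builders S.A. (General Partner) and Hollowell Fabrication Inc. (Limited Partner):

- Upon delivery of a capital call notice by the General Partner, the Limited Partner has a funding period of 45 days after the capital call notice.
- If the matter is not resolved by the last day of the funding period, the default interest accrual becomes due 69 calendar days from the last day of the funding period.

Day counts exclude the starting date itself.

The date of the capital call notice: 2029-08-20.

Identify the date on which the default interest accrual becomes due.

Adding 45 calendar days to 2029-08-20 gives 2029-10-04, which is the last day of the funding period.
The date on which the default interest accrual becomes due: 2029-10-04 + 69 days = 2029-12-12.

2029-12-12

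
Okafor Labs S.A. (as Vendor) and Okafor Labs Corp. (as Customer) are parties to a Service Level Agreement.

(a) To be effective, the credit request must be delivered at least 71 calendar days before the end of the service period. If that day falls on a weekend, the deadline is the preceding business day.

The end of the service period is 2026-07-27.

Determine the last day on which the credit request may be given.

2026-07-27 minus 71 days is 2026-05-17. That is a Sunday, so the deadline moves back to Friday, 2026-05-15.

2026-05-15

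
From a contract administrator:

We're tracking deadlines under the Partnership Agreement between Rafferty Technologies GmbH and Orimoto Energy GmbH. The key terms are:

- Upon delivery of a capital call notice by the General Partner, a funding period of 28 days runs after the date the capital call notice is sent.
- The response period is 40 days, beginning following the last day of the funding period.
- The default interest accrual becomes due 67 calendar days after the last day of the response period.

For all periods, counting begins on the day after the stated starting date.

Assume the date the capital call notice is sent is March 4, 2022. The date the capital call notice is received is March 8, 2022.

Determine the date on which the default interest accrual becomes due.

July 17, 2022

Adding 28 calendar days to March 4, 2022 gives April 1, 2022, which is the last day of the funding period.
The last day of the response period: April 1, 2022 + 40 days = May 11, 2022.
The date on which the default interest accrual becomes due: 67 calendar days after May 11, 2022 is July 17, 2022.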